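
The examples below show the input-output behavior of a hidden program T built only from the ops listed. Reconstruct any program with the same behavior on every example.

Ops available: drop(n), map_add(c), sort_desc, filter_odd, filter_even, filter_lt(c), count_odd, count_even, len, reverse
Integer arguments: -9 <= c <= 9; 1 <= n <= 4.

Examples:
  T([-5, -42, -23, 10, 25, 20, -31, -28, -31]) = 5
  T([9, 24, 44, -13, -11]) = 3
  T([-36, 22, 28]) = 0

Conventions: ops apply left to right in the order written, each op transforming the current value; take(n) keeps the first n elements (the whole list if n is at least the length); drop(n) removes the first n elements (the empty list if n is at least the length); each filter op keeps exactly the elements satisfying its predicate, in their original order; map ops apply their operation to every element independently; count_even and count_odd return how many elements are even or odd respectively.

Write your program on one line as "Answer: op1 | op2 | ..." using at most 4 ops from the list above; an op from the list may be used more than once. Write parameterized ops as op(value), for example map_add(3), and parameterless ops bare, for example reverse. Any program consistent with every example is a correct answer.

filter_odd | map_add(5) | len

Check, running the answer program on each example:
  [-5, -42, -23, 10, 25, 20, -31, -28, -31] -> [-5, -23, 25, -31, -31] -> [0, -18, 30, -26, -26] -> 5
  [9, 24, 44, -13, -11] -> [9, -13, -11] -> [14, -8, -6] -> 3
  [-36, 22, 28] -> [] -> [] -> 0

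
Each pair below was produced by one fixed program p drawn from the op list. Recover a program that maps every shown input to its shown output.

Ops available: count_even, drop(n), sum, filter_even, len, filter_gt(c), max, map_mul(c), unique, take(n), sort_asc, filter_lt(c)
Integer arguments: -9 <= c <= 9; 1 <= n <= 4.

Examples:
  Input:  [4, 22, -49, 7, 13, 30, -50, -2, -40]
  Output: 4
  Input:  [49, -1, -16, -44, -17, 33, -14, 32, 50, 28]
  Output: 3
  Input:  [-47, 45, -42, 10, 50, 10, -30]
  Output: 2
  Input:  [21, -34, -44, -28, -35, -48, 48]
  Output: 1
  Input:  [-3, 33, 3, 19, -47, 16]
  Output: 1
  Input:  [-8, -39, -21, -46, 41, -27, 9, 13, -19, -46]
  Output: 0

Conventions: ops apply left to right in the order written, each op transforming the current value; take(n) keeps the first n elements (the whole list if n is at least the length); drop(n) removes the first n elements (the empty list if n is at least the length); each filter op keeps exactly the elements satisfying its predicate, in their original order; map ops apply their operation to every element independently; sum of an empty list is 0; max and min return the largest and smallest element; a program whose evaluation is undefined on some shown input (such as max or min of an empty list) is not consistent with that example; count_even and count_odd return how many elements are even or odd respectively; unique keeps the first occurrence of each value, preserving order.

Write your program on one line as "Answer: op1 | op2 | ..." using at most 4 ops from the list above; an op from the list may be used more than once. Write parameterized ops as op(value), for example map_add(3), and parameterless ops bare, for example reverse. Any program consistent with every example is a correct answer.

filter_even | unique | filter_gt(-8) | count_even

Check, running the answer program on each example:
  [4, 22, -49, 7, 13, 30, -50, -2, -40] -> [4, 22, 30, -50, -2, -40] -> [4, 22, 30, -50, -2, -40] -> [4, 22, 30, -2] -> 4
  [49, -1, -16, -44, -17, 33, -14, 32, 50, 28] -> [-16, -44, -14, 32, 50, 28] -> [-16, -44, -14, 32, 50, 28] -> [32, 50, 28] -> 3
  [-47, 45, -42, 10, 50, 10, -30] -> [-42, 10, 50, 10, -30] -> [-42, 10, 50, -30] -> [10, 50] -> 2
  [21, -34, -44, -28, -35, -48, 48] -> [-34, -44, -28, -48, 48] -> [-34, -44, -28, -48, 48] -> [48] -> 1
  [-3, 33, 3, 19, -47, 16] -> [16] -> [16] -> [16] -> 1
  [-8, -39, -21, -46, 41, -27, 9, 13, -19, -46] -> [-8, -46, -46] -> [-8, -46] -> [] -> 0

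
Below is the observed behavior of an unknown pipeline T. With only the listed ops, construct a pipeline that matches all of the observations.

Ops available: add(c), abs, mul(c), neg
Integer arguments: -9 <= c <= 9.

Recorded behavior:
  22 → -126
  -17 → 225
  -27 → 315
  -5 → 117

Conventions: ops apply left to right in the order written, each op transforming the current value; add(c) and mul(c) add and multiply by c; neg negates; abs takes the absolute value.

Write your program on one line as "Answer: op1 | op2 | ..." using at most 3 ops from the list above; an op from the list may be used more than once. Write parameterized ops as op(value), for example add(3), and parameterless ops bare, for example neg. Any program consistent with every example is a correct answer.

add(-8) | neg | mul(9)

Check, running the answer program on each example:
  22 -> 14 -> -14 -> -126
  -17 -> -25 -> 25 -> 225
  -27 -> -35 -> 35 -> 315
  -5 -> -13 -> 13 -> 117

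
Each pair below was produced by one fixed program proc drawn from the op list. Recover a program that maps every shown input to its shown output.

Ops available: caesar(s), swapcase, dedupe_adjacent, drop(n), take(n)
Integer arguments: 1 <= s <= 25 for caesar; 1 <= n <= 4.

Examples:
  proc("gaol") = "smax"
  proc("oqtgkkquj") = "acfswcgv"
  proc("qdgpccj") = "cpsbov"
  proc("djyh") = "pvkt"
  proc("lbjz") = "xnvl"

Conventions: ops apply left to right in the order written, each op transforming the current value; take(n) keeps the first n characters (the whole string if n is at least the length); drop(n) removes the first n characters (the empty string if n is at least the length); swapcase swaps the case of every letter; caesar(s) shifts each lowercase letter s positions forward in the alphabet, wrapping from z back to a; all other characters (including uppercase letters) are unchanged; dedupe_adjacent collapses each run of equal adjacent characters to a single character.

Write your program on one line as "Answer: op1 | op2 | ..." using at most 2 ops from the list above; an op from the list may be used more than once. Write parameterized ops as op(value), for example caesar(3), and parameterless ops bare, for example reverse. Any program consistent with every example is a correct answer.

caesar(12) | dedupe_adjacent

Check, running the answer program on each example:
  "gaol" -> "smax" -> "smax"
  "oqtgkkquj" -> "acfswwcgv" -> "acfswcgv"
  "qdgpccj" -> "cpsboov" -> "cpsbov"
  "djyh" -> "pvkt" -> "pvkt"
  "lbjz" -> "xnvl" -> "xnvl"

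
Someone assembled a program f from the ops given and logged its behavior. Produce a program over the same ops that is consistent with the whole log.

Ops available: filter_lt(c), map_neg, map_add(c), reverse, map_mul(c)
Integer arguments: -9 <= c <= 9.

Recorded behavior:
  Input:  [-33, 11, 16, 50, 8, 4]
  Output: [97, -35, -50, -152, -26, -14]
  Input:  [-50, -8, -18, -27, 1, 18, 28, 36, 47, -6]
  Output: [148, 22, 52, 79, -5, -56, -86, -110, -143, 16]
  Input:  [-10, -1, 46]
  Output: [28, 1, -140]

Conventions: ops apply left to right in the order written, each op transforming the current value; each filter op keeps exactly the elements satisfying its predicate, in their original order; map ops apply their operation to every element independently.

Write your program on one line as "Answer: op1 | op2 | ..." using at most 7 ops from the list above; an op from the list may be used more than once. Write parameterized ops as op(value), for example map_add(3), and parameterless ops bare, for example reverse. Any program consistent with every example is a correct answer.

map_add(3) | map_mul(3) | reverse | map_neg | reverse | map_add(7)

Check, running the answer program on each example:
  [-33, 11, 16, 50, 8, 4] -> [-30, 14, 19, 53, 11, 7] -> [-90, 42, 57, 159, 33, 21] -> [21, 33, 159, 57, 42, -90] -> [-21, -33, -159, -57, -42, 90] -> [90, -42, -57, -159, -33, -21] -> [97, -35, -50, -152, -26, -14]
  [-50, -8, -18, -27, 1, 18, 28, 36, 47, -6] -> [-47, -5, -15, -24, 4, 21, 31, 39, 50, -3] -> [-141, -15, -45, -72, 12, 63, 93, 117, 150, -9] -> [-9, 150, 117, 93, 63, 12, -72, -45, -15, -141] -> [9, -150, -117, -93, -63, -12, 72, 45, 15, 141] -> [141, 15, 45, 72, -12, -63, -93, -117, -150, 9] -> [148, 22, 52, 79, -5, -56, -86, -110, -143, 16]
  [-10, -1, 46] -> [-7, 2, 49] -> [-21, 6, 147] -> [147, 6, -21] -> [-147, -6, 21] -> [21, -6, -147] -> [28, 1, -140]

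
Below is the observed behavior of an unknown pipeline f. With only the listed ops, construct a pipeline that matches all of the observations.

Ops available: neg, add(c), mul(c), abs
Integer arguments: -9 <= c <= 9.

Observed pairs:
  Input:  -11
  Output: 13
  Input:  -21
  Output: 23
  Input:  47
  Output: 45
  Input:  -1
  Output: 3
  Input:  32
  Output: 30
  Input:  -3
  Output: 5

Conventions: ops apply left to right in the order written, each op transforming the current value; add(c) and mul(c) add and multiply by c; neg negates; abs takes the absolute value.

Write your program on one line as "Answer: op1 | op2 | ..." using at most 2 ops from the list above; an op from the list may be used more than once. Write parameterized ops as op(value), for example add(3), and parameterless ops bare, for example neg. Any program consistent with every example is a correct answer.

add(-2) | abs

Check, running the answer program on each example:
  -11 -> -13 -> 13
  -21 -> -23 -> 23
  47 -> 45 -> 45
  -1 -> -3 -> 3
  32 -> 30 -> 30
  -3 -> -5 -> 5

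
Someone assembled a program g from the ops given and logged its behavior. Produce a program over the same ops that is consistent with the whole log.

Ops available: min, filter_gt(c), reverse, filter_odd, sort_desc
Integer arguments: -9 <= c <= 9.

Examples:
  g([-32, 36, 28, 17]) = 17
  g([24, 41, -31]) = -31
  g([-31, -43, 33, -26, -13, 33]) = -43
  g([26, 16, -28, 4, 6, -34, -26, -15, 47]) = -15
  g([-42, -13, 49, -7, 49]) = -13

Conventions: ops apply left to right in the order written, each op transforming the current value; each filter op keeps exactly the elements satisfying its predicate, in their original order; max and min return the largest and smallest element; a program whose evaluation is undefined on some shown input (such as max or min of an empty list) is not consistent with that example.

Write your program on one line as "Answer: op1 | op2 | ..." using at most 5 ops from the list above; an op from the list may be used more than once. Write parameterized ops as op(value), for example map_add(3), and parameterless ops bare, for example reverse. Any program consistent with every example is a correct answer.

filter_odd | reverse | sort_desc | reverse | min

Check, running the answer program on each example:
  [-32, 36, 28, 17] -> [17] -> [17] -> [17] -> [17] -> 17
  [24, 41, -31] -> [41, -31] -> [-31, 41] -> [41, -31] -> [-31, 41] -> -31
  [-31, -43, 33, -26, -13, 33] -> [-31, -43, 33, -13, 33] -> [33, -13, 33, -43, -31] -> [33, 33, -13, -31, -43] -> [-43, -31, -13, 33, 33] -> -43
  [26, 16, -28, 4, 6, -34, -26, -15, 47] -> [-15, 47] -> [47, -15] -> [47, -15] -> [-15, 47] -> -15
  [-42, -13, 49, -7, 49] -> [-13, 49, -7, 49] -> [49, -7, 49, -13] -> [49, 49, -7, -13] -> [-13, -7, 49, 49] -> -13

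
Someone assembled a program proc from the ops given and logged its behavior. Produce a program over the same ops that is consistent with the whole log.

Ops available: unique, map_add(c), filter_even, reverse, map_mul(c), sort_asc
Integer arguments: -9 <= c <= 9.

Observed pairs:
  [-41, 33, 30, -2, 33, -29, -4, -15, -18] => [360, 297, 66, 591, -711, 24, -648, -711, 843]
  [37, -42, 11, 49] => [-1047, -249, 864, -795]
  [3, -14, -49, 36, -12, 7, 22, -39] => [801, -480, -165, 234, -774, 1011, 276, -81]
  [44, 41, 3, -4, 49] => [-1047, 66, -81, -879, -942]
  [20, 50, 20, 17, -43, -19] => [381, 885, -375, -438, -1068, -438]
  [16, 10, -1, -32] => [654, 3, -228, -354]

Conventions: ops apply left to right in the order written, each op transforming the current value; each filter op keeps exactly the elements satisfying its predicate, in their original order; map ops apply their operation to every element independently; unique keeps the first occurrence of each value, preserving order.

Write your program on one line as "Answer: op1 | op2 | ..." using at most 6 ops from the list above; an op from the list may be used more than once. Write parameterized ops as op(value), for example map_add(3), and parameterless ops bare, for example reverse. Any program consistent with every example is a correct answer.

map_mul(7) | map_add(1) | map_add(2) | map_mul(-3) | map_add(-9) | reverse

Check, running the answer program on each example:
  [-41, 33, 30, -2, 33, -29, -4, -15, -18] -> [-287, 231, 210, -14, 231, -203, -28, -105, -126] -> [-286, 232, 211, -13, 232, -202, -27, -104, -125] -> [-284, 234, 213, -11, 234, -200, -25, -102, -123] -> [852, -702, -639, 33, -702, 600, 75, 306, 369] -> [843, -711, -648, 24, -711, 591, 66, 297, 360] -> [360, 297, 66, 591, -711, 24, -648, -711, 843]
  [37, -42, 11, 49] -> [259, -294, 77, 343] -> [260, -293, 78, 344] -> [262, -291, 80, 346] -> [-786, 873, -240, -1038] -> [-795, 864, -249, -1047] -> [-1047, -249, 864, -795]
  [3, -14, -49, 36, -12, 7, 22, -39] -> [21, -98, -343, 252, -84, 49, 154, -273] -> [22, -97, -342, 253, -83, 50, 155, -272] -> [24, -95, -340, 255, -81, 52, 157, -270] -> [-72, 285, 1020, -765, 243, -156, -471, 810] -> [-81, 276, 1011, -774, 234, -165, -480, 801] -> [801, -480, -165, 234, -774, 1011, 276, -81]
  [44, 41, 3, -4, 49] -> [308, 287, 21, -28, 343] -> [309, 288, 22, -27, 344] -> [311, 290, 24, -25, 346] -> [-933, -870, -72, 75, -1038] -> [-942, -879, -81, 66, -1047] -> [-1047, 66, -81, -879, -942]
  [20, 50, 20, 17, -43, -19] -> [140, 350, 140, 119, -301, -133] -> [141, 351, 141, 120, -300, -132] -> [143, 353, 143, 122, -298, -130] -> [-429, -1059, -429, -366, 894, 390] -> [-438, -1068, -438, -375, 885, 381] -> [381, 885, -375, -438, -1068, -438]
  [16, 10, -1, -32] -> [112, 70, -7, -224] -> [113, 71, -6, -223] -> [115, 73, -4, -221] -> [-345, -219, 12, 663] -> [-354, -228, 3, 654] -> [654, 3, -228, -354]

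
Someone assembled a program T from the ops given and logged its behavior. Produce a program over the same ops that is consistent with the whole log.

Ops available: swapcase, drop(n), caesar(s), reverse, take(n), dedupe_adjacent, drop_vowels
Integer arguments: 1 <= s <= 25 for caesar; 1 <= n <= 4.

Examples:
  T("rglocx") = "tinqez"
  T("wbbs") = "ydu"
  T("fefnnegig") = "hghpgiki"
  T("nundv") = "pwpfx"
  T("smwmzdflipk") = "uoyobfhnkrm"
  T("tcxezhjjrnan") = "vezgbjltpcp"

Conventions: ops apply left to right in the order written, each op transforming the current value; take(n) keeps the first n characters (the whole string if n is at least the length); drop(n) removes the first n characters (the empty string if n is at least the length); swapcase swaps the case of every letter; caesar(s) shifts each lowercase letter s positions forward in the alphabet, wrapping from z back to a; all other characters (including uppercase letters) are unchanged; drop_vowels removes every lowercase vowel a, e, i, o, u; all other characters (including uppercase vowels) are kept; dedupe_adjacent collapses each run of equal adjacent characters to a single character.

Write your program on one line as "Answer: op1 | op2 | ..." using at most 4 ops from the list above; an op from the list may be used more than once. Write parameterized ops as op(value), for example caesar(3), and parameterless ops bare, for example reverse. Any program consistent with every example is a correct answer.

dedupe_adjacent | caesar(15) | caesar(13)

Check, running the answer program on each example:
  "rglocx" -> "rglocx" -> "gvadrm" -> "tinqez"
  "wbbs" -> "wbs" -> "lqh" -> "ydu"
  "fefnnegig" -> "fefnegig" -> "utuctvxv" -> "hghpgiki"
  "nundv" -> "nundv" -> "cjcsk" -> "pwpfx"
  "smwmzdflipk" -> "smwmzdflipk" -> "hblbosuaxez" -> "uoyobfhnkrm"
  "tcxezhjjrnan" -> "tcxezhjrnan" -> "irmtowygcpc" -> "vezgbjltpcp"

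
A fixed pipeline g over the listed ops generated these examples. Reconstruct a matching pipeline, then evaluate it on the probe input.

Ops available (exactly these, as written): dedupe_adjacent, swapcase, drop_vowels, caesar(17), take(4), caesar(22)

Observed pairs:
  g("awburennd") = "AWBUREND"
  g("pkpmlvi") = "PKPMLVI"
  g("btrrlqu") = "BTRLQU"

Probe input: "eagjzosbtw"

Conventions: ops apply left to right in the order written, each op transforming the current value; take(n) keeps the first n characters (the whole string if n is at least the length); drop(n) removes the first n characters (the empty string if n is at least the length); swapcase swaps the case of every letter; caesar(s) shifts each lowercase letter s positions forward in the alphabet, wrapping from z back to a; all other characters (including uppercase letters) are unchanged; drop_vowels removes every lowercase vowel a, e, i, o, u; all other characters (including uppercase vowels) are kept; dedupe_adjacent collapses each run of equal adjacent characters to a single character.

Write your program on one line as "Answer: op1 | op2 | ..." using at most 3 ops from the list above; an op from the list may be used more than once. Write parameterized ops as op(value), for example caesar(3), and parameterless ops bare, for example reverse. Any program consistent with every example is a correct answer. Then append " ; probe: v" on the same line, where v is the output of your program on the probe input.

swapcase | dedupe_adjacent ; probe: "EAGJZOSBTW"

Check, running the answer program on each example:
  "awburennd" -> "AWBURENND" -> "AWBUREND"
  "pkpmlvi" -> "PKPMLVI" -> "PKPMLVI"
  "btrrlqu" -> "BTRRLQU" -> "BTRLQU"
  probe: "eagjzosbtw" -> "EAGJZOSBTW" -> "EAGJZOSBTW"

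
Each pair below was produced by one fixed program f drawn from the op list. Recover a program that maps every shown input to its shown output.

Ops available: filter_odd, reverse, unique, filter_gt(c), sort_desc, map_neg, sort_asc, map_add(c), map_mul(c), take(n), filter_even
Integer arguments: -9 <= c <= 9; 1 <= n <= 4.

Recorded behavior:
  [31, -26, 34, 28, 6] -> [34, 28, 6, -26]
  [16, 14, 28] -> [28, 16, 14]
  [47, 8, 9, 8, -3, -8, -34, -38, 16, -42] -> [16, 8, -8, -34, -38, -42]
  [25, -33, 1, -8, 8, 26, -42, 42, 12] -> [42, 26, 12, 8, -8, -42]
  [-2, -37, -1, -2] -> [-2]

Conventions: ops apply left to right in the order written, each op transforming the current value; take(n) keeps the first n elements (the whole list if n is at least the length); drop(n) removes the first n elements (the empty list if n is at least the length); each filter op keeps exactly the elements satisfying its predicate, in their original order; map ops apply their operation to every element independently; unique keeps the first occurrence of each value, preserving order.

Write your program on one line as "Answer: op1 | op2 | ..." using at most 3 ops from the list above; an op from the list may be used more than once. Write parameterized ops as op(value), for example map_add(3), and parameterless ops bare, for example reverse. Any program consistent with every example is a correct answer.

unique | filter_even | sort_desc

Check, running the answer program on each example:
  [31, -26, 34, 28, 6] -> [31, -26, 34, 28, 6] -> [-26, 34, 28, 6] -> [34, 28, 6, -26]
  [16, 14, 28] -> [16, 14, 28] -> [16, 14, 28] -> [28, 16, 14]
  [47, 8, 9, 8, -3, -8, -34, -38, 16, -42] -> [47, 8, 9, -3, -8, -34, -38, 16, -42] -> [8, -8, -34, -38, 16, -42] -> [16, 8, -8, -34, -38, -42]
  [25, -33, 1, -8, 8, 26, -42, 42, 12] -> [25, -33, 1, -8, 8, 26, -42, 42, 12] -> [-8, 8, 26, -42, 42, 12] -> [42, 26, 12, 8, -8, -42]
  [-2, -37, -1, -2] -> [-2, -37, -1] -> [-2] -> [-2]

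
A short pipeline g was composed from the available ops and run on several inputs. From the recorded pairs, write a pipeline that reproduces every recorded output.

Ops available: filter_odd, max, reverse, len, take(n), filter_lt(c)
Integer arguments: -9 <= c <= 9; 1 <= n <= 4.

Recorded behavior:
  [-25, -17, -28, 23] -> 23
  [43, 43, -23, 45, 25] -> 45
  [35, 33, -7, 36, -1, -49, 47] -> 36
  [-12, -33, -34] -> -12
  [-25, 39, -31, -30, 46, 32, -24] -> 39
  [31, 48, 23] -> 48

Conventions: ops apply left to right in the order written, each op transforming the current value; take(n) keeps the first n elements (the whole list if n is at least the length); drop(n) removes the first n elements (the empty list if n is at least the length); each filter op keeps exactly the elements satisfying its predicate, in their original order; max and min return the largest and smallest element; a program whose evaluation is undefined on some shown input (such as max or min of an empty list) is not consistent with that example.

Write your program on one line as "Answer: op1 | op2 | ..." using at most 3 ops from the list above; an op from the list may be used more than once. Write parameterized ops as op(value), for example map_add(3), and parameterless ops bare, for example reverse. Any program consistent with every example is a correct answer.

take(4) | max

Check, running the answer program on each example:
  [-25, -17, -28, 23] -> [-25, -17, -28, 23] -> 23
  [43, 43, -23, 45, 25] -> [43, 43, -23, 45] -> 45
  [35, 33, -7, 36, -1, -49, 47] -> [35, 33, -7, 36] -> 36
  [-12, -33, -34] -> [-12, -33, -34] -> -12
  [-25, 39, -31, -30, 46, 32, -24] -> [-25, 39, -31, -30] -> 39
  [31, 48, 23] -> [31, 48, 23] -> 48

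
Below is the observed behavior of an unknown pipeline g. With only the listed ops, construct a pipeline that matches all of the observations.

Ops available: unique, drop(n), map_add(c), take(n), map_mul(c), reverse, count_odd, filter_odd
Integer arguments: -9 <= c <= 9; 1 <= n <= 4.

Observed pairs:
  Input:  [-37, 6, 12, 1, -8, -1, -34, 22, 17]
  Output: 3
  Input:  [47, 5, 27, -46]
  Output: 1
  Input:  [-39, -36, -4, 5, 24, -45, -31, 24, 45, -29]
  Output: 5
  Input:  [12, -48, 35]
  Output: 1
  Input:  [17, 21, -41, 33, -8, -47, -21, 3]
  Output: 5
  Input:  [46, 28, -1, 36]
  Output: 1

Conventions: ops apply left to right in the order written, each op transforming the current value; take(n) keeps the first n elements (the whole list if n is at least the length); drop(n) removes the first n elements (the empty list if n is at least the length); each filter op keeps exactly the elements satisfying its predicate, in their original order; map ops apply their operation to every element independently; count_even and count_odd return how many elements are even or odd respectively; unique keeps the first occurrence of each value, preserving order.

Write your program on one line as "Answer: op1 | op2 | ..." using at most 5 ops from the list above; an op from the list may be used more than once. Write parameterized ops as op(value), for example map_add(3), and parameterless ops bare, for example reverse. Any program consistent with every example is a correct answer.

map_mul(5) | unique | map_add(8) | drop(2) | count_odd

Check, running the answer program on each example:
  [-37, 6, 12, 1, -8, -1, -34, 22, 17] -> [-185, 30, 60, 5, -40, -5, -170, 110, 85] -> [-185, 30, 60, 5, -40, -5, -170, 110, 85] -> [-177, 38, 68, 13, -32, 3, -162, 118, 93] -> [68, 13, -32, 3, -162, 118, 93] -> 3
  [47, 5, 27, -46] -> [235, 25, 135, -230] -> [235, 25, 135, -230] -> [243, 33, 143, -222] -> [143, -222] -> 1
  [-39, -36, -4, 5, 24, -45, -31, 24, 45, -29] -> [-195, -180, -20, 25, 120, -225, -155, 120, 225, -145] -> [-195, -180, -20, 25, 120, -225, -155, 225, -145] -> [-187, -172, -12, 33, 128, -217, -147, 233, -137] -> [-12, 33, 128, -217, -147, 233, -137] -> 5
  [12, -48, 35] -> [60, -240, 175] -> [60, -240, 175] -> [68, -232, 183] -> [183] -> 1
  [17, 21, -41, 33, -8, -47, -21, 3] -> [85, 105, -205, 165, -40, -235, -105, 15] -> [85, 105, -205, 165, -40, -235, -105, 15] -> [93, 113, -197, 173, -32, -227, -97, 23] -> [-197, 173, -32, -227, -97, 23] -> 5
  [46, 28, -1, 36] -> [230, 140, -5, 180] -> [230, 140, -5, 180] -> [238, 148, 3, 188] -> [3, 188] -> 1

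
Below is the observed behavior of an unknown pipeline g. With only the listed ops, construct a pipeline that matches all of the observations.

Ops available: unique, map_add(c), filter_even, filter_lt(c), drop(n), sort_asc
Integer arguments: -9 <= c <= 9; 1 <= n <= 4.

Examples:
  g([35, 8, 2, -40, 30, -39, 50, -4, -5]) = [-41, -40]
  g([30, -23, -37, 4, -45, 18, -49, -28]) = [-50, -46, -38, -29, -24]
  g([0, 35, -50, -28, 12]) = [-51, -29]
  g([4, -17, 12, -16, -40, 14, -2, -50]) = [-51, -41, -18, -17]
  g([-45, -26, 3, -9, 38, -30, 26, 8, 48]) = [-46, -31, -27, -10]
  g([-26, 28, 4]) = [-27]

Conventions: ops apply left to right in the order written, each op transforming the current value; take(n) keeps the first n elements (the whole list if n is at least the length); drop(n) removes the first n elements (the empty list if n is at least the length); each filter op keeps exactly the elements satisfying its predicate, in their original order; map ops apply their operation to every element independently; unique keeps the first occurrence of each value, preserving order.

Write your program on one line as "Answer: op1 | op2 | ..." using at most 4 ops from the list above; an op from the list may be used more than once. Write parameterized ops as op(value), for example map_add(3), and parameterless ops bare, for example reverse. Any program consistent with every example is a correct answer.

filter_lt(-7) | map_add(-1) | sort_asc

Check, running the answer program on each example:
  [35, 8, 2, -40, 30, -39, 50, -4, -5] -> [-40, -39] -> [-41, -40] -> [-41, -40]
  [30, -23, -37, 4, -45, 18, -49, -28] -> [-23, -37, -45, -49, -28] -> [-24, -38, -46, -50, -29] -> [-50, -46, -38, -29, -24]
  [0, 35, -50, -28, 12] -> [-50, -28] -> [-51, -29] -> [-51, -29]
  [4, -17, 12, -16, -40, 14, -2, -50] -> [-17, -16, -40, -50] -> [-18, -17, -41, -51] -> [-51, -41, -18, -17]
  [-45, -26, 3, -9, 38, -30, 26, 8, 48] -> [-45, -26, -9, -30] -> [-46, -27, -10, -31] -> [-46, -31, -27, -10]
  [-26, 28, 4] -> [-26] -> [-27] -> [-27]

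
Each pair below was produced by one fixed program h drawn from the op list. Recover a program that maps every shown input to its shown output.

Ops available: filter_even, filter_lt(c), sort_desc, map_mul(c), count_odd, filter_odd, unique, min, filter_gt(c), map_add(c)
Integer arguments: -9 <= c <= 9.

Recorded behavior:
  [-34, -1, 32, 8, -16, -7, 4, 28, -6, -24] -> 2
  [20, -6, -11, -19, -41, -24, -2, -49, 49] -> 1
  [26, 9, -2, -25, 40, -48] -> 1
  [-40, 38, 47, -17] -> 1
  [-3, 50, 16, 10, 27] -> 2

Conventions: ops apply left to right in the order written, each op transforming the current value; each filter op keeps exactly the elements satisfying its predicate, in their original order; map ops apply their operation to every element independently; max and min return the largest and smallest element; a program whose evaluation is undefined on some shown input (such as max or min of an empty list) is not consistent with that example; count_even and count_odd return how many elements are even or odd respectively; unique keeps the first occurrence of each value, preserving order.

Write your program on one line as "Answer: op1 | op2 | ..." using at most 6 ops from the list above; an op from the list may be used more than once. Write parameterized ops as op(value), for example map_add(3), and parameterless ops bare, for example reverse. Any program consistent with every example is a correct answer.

filter_gt(-9) | filter_odd | map_mul(3) | sort_desc | count_odd

Check, running the answer program on each example:
  [-34, -1, 32, 8, -16, -7, 4, 28, -6, -24] -> [-1, 32, 8, -7, 4, 28, -6] -> [-1, -7] -> [-3, -21] -> [-3, -21] -> 2
  [20, -6, -11, -19, -41, -24, -2, -49, 49] -> [20, -6, -2, 49] -> [49] -> [147] -> [147] -> 1
  [26, 9, -2, -25, 40, -48] -> [26, 9, -2, 40] -> [9] -> [27] -> [27] -> 1
  [-40, 38, 47, -17] -> [38, 47] -> [47] -> [141] -> [141] -> 1
  [-3, 50, 16, 10, 27] -> [-3, 50, 16, 10, 27] -> [-3, 27] -> [-9, 81] -> [81, -9] -> 2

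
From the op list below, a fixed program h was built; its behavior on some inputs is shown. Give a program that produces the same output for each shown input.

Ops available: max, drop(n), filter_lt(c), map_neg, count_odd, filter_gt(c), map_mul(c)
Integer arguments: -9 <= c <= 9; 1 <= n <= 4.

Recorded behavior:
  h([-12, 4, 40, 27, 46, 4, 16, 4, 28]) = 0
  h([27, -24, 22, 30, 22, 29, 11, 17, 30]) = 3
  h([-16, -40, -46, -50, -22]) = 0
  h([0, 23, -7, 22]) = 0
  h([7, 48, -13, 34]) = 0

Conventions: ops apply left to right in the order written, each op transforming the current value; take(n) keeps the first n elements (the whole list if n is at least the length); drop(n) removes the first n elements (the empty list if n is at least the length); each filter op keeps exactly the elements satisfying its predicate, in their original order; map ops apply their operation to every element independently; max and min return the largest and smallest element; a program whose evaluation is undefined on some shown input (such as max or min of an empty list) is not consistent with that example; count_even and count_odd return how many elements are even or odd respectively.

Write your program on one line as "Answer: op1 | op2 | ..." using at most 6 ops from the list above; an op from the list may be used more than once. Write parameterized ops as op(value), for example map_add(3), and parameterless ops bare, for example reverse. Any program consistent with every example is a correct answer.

drop(3) | filter_gt(2) | map_neg | drop(1) | count_odd

Check, running the answer program on each example:
  [-12, 4, 40, 27, 46, 4, 16, 4, 28] -> [27, 46, 4, 16, 4, 28] -> [27, 46, 4, 16, 4, 28] -> [-27, -46, -4, -16, -4, -28] -> [-46, -4, -16, -4, -28] -> 0
  [27, -24, 22, 30, 22, 29, 11, 17, 30] -> [30, 22, 29, 11, 17, 30] -> [30, 22, 29, 11, 17, 30] -> [-30, -22, -29, -11, -17, -30] -> [-22, -29, -11, -17, -30] -> 3
  [-16, -40, -46, -50, -22] -> [-50, -22] -> [] -> [] -> [] -> 0
  [0, 23, -7, 22] -> [22] -> [22] -> [-22] -> [] -> 0
  [7, 48, -13, 34] -> [34] -> [34] -> [-34] -> [] -> 0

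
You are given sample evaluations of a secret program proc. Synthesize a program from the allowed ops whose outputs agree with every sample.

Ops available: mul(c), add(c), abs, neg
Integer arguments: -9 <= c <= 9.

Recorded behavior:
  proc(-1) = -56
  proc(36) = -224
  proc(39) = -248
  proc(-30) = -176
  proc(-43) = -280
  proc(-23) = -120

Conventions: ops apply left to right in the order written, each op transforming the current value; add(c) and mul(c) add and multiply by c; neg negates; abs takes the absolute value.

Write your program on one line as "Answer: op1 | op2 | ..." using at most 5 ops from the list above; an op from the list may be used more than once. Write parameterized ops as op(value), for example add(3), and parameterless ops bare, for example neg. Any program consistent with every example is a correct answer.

abs | add(-8) | abs | mul(8) | neg

Check, running the answer program on each example:
  -1 -> 1 -> -7 -> 7 -> 56 -> -56
  36 -> 36 -> 28 -> 28 -> 224 -> -224
  39 -> 39 -> 31 -> 31 -> 248 -> -248
  -30 -> 30 -> 22 -> 22 -> 176 -> -176
  -43 -> 43 -> 35 -> 35 -> 280 -> -280
  -23 -> 23 -> 15 -> 15 -> 120 -> -120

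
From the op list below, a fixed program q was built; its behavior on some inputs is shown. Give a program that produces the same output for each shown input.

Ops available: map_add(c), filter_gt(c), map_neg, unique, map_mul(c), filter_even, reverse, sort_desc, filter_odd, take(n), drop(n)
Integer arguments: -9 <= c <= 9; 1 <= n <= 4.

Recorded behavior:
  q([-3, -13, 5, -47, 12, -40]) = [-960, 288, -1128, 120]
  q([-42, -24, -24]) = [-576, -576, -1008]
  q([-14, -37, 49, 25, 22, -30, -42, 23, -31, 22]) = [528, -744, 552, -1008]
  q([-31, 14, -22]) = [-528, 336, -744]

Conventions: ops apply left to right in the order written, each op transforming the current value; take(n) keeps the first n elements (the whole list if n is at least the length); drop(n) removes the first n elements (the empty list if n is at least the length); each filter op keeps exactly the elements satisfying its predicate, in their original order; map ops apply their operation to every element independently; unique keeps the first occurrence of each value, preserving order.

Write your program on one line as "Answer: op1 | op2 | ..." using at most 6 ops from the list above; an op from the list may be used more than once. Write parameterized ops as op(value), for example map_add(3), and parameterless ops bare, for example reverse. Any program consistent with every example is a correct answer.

reverse | map_neg | take(4) | map_mul(6) | map_mul(-4)

Check, running the answer program on each example:
  [-3, -13, 5, -47, 12, -40] -> [-40, 12, -47, 5, -13, -3] -> [40, -12, 47, -5, 13, 3] -> [40, -12, 47, -5] -> [240, -72, 282, -30] -> [-960, 288, -1128, 120]
  [-42, -24, -24] -> [-24, -24, -42] -> [24, 24, 42] -> [24, 24, 42] -> [144, 144, 252] -> [-576, -576, -1008]
  [-14, -37, 49, 25, 22, -30, -42, 23, -31, 22] -> [22, -31, 23, -42, -30, 22, 25, 49, -37, -14] -> [-22, 31, -23, 42, 30, -22, -25, -49, 37, 14] -> [-22, 31, -23, 42] -> [-132, 186, -138, 252] -> [528, -744, 552, -1008]
  [-31, 14, -22] -> [-22, 14, -31] -> [22, -14, 31] -> [22, -14, 31] -> [132, -84, 186] -> [-528, 336, -744]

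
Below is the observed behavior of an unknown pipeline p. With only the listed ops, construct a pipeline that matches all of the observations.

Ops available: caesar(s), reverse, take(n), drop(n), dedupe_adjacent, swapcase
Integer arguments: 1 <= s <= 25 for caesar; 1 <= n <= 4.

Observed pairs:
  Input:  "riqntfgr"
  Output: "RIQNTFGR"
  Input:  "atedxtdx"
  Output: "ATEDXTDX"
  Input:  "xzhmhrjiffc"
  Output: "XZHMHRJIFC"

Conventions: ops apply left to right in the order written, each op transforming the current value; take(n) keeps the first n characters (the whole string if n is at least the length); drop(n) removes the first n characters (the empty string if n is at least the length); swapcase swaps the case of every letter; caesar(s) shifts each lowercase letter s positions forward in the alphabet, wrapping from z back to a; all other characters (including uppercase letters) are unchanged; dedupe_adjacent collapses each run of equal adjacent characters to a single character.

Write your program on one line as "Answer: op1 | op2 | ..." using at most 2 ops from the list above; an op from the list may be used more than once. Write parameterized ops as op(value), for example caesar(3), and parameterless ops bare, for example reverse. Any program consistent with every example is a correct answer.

swapcase | dedupe_adjacent

Check, running the answer program on each example:
  "riqntfgr" -> "RIQNTFGR" -> "RIQNTFGR"
  "atedxtdx" -> "ATEDXTDX" -> "ATEDXTDX"
  "xzhmhrjiffc" -> "XZHMHRJIFFC" -> "XZHMHRJIFC"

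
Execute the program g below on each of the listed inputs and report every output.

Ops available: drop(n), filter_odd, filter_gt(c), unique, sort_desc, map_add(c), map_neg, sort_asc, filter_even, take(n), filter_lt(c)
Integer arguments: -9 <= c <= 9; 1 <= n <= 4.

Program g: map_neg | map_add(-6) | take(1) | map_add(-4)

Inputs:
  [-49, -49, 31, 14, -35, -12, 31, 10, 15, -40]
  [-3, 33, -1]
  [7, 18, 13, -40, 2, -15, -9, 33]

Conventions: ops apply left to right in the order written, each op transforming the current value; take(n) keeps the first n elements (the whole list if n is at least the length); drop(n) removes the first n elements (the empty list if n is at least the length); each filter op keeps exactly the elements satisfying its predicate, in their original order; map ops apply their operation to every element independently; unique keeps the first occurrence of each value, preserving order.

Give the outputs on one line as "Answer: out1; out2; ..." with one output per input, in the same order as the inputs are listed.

Execution, op by op:
  [-49, -49, 31, 14, -35, -12, 31, 10, 15, -40] -> [49, 49, -31, -14, 35, 12, -31, -10, -15, 40] -> [43, 43, -37, -20, 29, 6, -37, -16, -21, 34] -> [43] -> [39]
  [-3, 33, -1] -> [3, -33, 1] -> [-3, -39, -5] -> [-3] -> [-7]
  [7, 18, 13, -40, 2, -15, -9, 33] -> [-7, -18, -13, 40, -2, 15, 9, -33] -> [-13, -24, -19, 34, -8, 9, 3, -39] -> [-13] -> [-17]

[39]; [-7]; [-17]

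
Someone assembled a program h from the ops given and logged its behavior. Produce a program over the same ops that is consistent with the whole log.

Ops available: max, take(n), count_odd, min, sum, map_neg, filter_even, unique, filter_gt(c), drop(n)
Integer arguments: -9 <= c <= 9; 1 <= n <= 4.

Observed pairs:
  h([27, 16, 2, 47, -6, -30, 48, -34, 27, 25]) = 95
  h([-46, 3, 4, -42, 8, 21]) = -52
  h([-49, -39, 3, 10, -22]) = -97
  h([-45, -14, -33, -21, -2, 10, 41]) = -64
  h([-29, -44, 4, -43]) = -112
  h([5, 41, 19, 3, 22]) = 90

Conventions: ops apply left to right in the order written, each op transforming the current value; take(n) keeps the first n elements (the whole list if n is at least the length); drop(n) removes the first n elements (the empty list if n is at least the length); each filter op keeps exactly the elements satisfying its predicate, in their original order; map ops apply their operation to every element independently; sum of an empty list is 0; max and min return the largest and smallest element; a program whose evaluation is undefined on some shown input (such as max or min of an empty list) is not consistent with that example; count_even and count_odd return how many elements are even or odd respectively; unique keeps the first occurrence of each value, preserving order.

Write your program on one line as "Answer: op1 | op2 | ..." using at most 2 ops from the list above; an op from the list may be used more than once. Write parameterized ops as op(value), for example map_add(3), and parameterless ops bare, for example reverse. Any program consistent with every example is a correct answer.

unique | sum

Check, running the answer program on each example:
  [27, 16, 2, 47, -6, -30, 48, -34, 27, 25] -> [27, 16, 2, 47, -6, -30, 48, -34, 25] -> 95
  [-46, 3, 4, -42, 8, 21] -> [-46, 3, 4, -42, 8, 21] -> -52
  [-49, -39, 3, 10, -22] -> [-49, -39, 3, 10, -22] -> -97
  [-45, -14, -33, -21, -2, 10, 41] -> [-45, -14, -33, -21, -2, 10, 41] -> -64
  [-29, -44, 4, -43] -> [-29, -44, 4, -43] -> -112
  [5, 41, 19, 3, 22] -> [5, 41, 19, 3, 22] -> 90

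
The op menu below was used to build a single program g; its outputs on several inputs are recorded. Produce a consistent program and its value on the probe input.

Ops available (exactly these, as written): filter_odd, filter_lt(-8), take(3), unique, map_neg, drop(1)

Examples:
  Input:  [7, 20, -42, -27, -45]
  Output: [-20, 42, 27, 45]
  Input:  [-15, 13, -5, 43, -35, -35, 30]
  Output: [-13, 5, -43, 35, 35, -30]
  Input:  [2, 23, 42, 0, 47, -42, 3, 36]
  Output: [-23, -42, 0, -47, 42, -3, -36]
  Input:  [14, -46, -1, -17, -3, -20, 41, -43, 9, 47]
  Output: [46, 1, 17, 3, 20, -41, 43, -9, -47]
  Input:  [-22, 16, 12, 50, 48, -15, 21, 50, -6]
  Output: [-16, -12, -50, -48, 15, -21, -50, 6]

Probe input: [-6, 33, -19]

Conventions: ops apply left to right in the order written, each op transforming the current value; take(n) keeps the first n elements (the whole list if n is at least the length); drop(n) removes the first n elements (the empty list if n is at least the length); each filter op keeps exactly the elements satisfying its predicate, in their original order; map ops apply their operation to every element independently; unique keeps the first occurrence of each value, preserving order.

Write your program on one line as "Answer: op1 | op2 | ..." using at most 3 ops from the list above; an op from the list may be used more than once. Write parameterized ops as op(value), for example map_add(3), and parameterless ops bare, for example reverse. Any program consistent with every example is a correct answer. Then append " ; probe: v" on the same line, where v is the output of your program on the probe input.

drop(1) | map_neg ; probe: [-33, 19]

Check, running the answer program on each example:
  [7, 20, -42, -27, -45] -> [20, -42, -27, -45] -> [-20, 42, 27, 45]
  [-15, 13, -5, 43, -35, -35, 30] -> [13, -5, 43, -35, -35, 30] -> [-13, 5, -43, 35, 35, -30]
  [2, 23, 42, 0, 47, -42, 3, 36] -> [23, 42, 0, 47, -42, 3, 36] -> [-23, -42, 0, -47, 42, -3, -36]
  [14, -46, -1, -17, -3, -20, 41, -43, 9, 47] -> [-46, -1, -17, -3, -20, 41, -43, 9, 47] -> [46, 1, 17, 3, 20, -41, 43, -9, -47]
  [-22, 16, 12, 50, 48, -15, 21, 50, -6] -> [16, 12, 50, 48, -15, 21, 50, -6] -> [-16, -12, -50, -48, 15, -21, -50, 6]
  probe: [-6, 33, -19] -> [33, -19] -> [-33, 19]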